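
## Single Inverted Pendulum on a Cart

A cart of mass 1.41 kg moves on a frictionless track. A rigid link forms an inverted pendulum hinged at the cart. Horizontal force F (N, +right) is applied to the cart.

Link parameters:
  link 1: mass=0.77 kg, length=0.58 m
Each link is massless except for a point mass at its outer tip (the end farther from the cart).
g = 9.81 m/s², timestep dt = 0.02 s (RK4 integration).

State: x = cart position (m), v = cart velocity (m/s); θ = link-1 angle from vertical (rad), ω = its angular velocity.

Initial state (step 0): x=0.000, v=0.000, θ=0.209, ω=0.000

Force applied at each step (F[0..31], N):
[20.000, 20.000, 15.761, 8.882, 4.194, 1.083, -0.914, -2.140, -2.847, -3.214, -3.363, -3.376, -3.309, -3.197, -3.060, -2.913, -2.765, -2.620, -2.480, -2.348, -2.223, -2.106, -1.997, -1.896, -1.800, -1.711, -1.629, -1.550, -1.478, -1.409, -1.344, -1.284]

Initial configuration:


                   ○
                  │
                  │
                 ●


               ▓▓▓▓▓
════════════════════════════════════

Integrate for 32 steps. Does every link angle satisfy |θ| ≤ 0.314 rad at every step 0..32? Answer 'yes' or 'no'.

Answer: yes

Derivation:
apply F[0]=+20.000 → step 1: x=0.003, v=0.256, θ=0.205, ω=-0.362
apply F[1]=+20.000 → step 2: x=0.010, v=0.514, θ=0.194, ω=-0.730
apply F[2]=+15.761 → step 3: x=0.023, v=0.715, θ=0.177, ω=-1.008
apply F[3]=+8.882 → step 4: x=0.038, v=0.823, θ=0.156, ω=-1.136
apply F[4]=+4.194 → step 5: x=0.055, v=0.868, θ=0.133, ω=-1.164
apply F[5]=+1.083 → step 6: x=0.072, v=0.871, θ=0.110, ω=-1.129
apply F[6]=-0.914 → step 7: x=0.089, v=0.849, θ=0.088, ω=-1.057
apply F[7]=-2.140 → step 8: x=0.106, v=0.811, θ=0.068, ω=-0.965
apply F[8]=-2.847 → step 9: x=0.122, v=0.765, θ=0.049, ω=-0.866
apply F[9]=-3.214 → step 10: x=0.137, v=0.715, θ=0.033, ω=-0.766
apply F[10]=-3.363 → step 11: x=0.150, v=0.664, θ=0.019, ω=-0.671
apply F[11]=-3.376 → step 12: x=0.163, v=0.615, θ=0.006, ω=-0.582
apply F[12]=-3.309 → step 13: x=0.175, v=0.568, θ=-0.005, ω=-0.501
apply F[13]=-3.197 → step 14: x=0.186, v=0.524, θ=-0.014, ω=-0.427
apply F[14]=-3.060 → step 15: x=0.196, v=0.482, θ=-0.022, ω=-0.362
apply F[15]=-2.913 → step 16: x=0.205, v=0.444, θ=-0.028, ω=-0.304
apply F[16]=-2.765 → step 17: x=0.214, v=0.408, θ=-0.034, ω=-0.253
apply F[17]=-2.620 → step 18: x=0.222, v=0.375, θ=-0.039, ω=-0.208
apply F[18]=-2.480 → step 19: x=0.229, v=0.344, θ=-0.042, ω=-0.168
apply F[19]=-2.348 → step 20: x=0.235, v=0.315, θ=-0.045, ω=-0.134
apply F[20]=-2.223 → step 21: x=0.241, v=0.289, θ=-0.048, ω=-0.104
apply F[21]=-2.106 → step 22: x=0.247, v=0.264, θ=-0.050, ω=-0.078
apply F[22]=-1.997 → step 23: x=0.252, v=0.241, θ=-0.051, ω=-0.055
apply F[23]=-1.896 → step 24: x=0.257, v=0.220, θ=-0.052, ω=-0.036
apply F[24]=-1.800 → step 25: x=0.261, v=0.200, θ=-0.052, ω=-0.019
apply F[25]=-1.711 → step 26: x=0.265, v=0.181, θ=-0.053, ω=-0.005
apply F[26]=-1.629 → step 27: x=0.268, v=0.164, θ=-0.053, ω=0.007
apply F[27]=-1.550 → step 28: x=0.271, v=0.147, θ=-0.052, ω=0.018
apply F[28]=-1.478 → step 29: x=0.274, v=0.132, θ=-0.052, ω=0.027
apply F[29]=-1.409 → step 30: x=0.276, v=0.118, θ=-0.051, ω=0.034
apply F[30]=-1.344 → step 31: x=0.279, v=0.104, θ=-0.050, ω=0.040
apply F[31]=-1.284 → step 32: x=0.281, v=0.091, θ=-0.050, ω=0.046
Max |angle| over trajectory = 0.209 rad; bound = 0.314 → within bound.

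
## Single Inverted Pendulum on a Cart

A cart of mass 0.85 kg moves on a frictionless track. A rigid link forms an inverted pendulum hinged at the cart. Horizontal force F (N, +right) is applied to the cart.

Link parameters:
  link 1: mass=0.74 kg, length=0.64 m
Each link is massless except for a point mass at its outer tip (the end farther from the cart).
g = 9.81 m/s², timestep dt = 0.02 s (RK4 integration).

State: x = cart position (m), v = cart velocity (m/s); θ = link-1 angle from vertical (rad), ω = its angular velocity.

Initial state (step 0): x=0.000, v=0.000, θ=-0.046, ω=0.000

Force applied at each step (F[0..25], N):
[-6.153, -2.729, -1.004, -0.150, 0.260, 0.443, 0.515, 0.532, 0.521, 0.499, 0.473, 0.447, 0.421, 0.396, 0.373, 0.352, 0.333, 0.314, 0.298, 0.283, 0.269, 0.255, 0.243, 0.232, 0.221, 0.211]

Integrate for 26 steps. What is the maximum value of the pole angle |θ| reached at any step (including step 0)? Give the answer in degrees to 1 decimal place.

apply F[0]=-6.153 → step 1: x=-0.001, v=-0.137, θ=-0.044, ω=0.200
apply F[1]=-2.729 → step 2: x=-0.005, v=-0.194, θ=-0.039, ω=0.276
apply F[2]=-1.004 → step 3: x=-0.009, v=-0.211, θ=-0.034, ω=0.292
apply F[3]=-0.150 → step 4: x=-0.013, v=-0.210, θ=-0.028, ω=0.280
apply F[4]=+0.260 → step 5: x=-0.017, v=-0.199, θ=-0.023, ω=0.256
apply F[5]=+0.443 → step 6: x=-0.021, v=-0.185, θ=-0.018, ω=0.228
apply F[6]=+0.515 → step 7: x=-0.024, v=-0.171, θ=-0.013, ω=0.200
apply F[7]=+0.532 → step 8: x=-0.028, v=-0.156, θ=-0.010, ω=0.174
apply F[8]=+0.521 → step 9: x=-0.031, v=-0.143, θ=-0.006, ω=0.151
apply F[9]=+0.499 → step 10: x=-0.033, v=-0.130, θ=-0.004, ω=0.129
apply F[10]=+0.473 → step 11: x=-0.036, v=-0.118, θ=-0.001, ω=0.111
apply F[11]=+0.447 → step 12: x=-0.038, v=-0.108, θ=0.001, ω=0.094
apply F[12]=+0.421 → step 13: x=-0.040, v=-0.098, θ=0.003, ω=0.080
apply F[13]=+0.396 → step 14: x=-0.042, v=-0.089, θ=0.004, ω=0.067
apply F[14]=+0.373 → step 15: x=-0.044, v=-0.081, θ=0.005, ω=0.056
apply F[15]=+0.352 → step 16: x=-0.045, v=-0.074, θ=0.006, ω=0.046
apply F[16]=+0.333 → step 17: x=-0.047, v=-0.067, θ=0.007, ω=0.038
apply F[17]=+0.314 → step 18: x=-0.048, v=-0.061, θ=0.008, ω=0.031
apply F[18]=+0.298 → step 19: x=-0.049, v=-0.056, θ=0.008, ω=0.024
apply F[19]=+0.283 → step 20: x=-0.050, v=-0.051, θ=0.009, ω=0.019
apply F[20]=+0.269 → step 21: x=-0.051, v=-0.046, θ=0.009, ω=0.014
apply F[21]=+0.255 → step 22: x=-0.052, v=-0.041, θ=0.009, ω=0.010
apply F[22]=+0.243 → step 23: x=-0.053, v=-0.037, θ=0.009, ω=0.006
apply F[23]=+0.232 → step 24: x=-0.054, v=-0.033, θ=0.010, ω=0.003
apply F[24]=+0.221 → step 25: x=-0.054, v=-0.030, θ=0.010, ω=0.001
apply F[25]=+0.211 → step 26: x=-0.055, v=-0.026, θ=0.010, ω=-0.002
Max |angle| over trajectory = 0.046 rad = 2.6°.

Answer: 2.6°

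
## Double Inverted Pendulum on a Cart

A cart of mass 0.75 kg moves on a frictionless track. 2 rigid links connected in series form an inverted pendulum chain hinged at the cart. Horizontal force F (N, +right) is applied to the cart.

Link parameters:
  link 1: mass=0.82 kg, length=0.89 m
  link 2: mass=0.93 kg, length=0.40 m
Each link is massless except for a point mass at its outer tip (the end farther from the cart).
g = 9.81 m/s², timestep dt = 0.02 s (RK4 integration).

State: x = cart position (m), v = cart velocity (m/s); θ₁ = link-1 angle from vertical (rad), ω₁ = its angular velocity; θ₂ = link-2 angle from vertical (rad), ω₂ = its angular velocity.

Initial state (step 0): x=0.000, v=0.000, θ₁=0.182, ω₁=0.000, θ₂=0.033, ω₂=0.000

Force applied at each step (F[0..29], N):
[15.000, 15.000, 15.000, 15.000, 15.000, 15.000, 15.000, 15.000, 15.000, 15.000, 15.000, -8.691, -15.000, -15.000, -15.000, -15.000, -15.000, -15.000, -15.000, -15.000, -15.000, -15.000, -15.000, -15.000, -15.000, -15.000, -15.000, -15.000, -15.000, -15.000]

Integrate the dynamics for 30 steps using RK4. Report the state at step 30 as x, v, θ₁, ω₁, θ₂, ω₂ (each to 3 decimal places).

apply F[0]=+15.000 → step 1: x=0.003, v=0.299, θ₁=0.180, ω₁=-0.246, θ₂=0.031, ω₂=-0.190
apply F[1]=+15.000 → step 2: x=0.012, v=0.602, θ₁=0.172, ω₁=-0.498, θ₂=0.025, ω₂=-0.377
apply F[2]=+15.000 → step 3: x=0.027, v=0.912, θ₁=0.160, ω₁=-0.764, θ₂=0.016, ω₂=-0.555
apply F[3]=+15.000 → step 4: x=0.049, v=1.235, θ₁=0.141, ω₁=-1.050, θ₂=0.003, ω₂=-0.721
apply F[4]=+15.000 → step 5: x=0.077, v=1.573, θ₁=0.117, ω₁=-1.363, θ₂=-0.013, ω₂=-0.868
apply F[5]=+15.000 → step 6: x=0.112, v=1.929, θ₁=0.087, ω₁=-1.710, θ₂=-0.031, ω₂=-0.989
apply F[6]=+15.000 → step 7: x=0.154, v=2.305, θ₁=0.049, ω₁=-2.096, θ₂=-0.052, ω₂=-1.077
apply F[7]=+15.000 → step 8: x=0.204, v=2.698, θ₁=0.003, ω₁=-2.520, θ₂=-0.074, ω₂=-1.128
apply F[8]=+15.000 → step 9: x=0.262, v=3.099, θ₁=-0.052, ω₁=-2.974, θ₂=-0.097, ω₂=-1.144
apply F[9]=+15.000 → step 10: x=0.328, v=3.493, θ₁=-0.116, ω₁=-3.434, θ₂=-0.120, ω₂=-1.142
apply F[10]=+15.000 → step 11: x=0.401, v=3.856, θ₁=-0.189, ω₁=-3.866, θ₂=-0.143, ω₂=-1.155
apply F[11]=-8.691 → step 12: x=0.476, v=3.618, θ₁=-0.265, ω₁=-3.654, θ₂=-0.166, ω₂=-1.159
apply F[12]=-15.000 → step 13: x=0.545, v=3.265, θ₁=-0.335, ω₁=-3.350, θ₂=-0.189, ω₂=-1.114
apply F[13]=-15.000 → step 14: x=0.607, v=2.950, θ₁=-0.399, ω₁=-3.120, θ₂=-0.210, ω₂=-1.023
apply F[14]=-15.000 → step 15: x=0.663, v=2.669, θ₁=-0.460, ω₁=-2.955, θ₂=-0.229, ω₂=-0.888
apply F[15]=-15.000 → step 16: x=0.714, v=2.413, θ₁=-0.518, ω₁=-2.845, θ₂=-0.245, ω₂=-0.713
apply F[16]=-15.000 → step 17: x=0.760, v=2.177, θ₁=-0.574, ω₁=-2.780, θ₂=-0.258, ω₂=-0.503
apply F[17]=-15.000 → step 18: x=0.801, v=1.955, θ₁=-0.629, ω₁=-2.752, θ₂=-0.265, ω₂=-0.265
apply F[18]=-15.000 → step 19: x=0.838, v=1.740, θ₁=-0.684, ω₁=-2.754, θ₂=-0.268, ω₂=-0.001
apply F[19]=-15.000 → step 20: x=0.871, v=1.529, θ₁=-0.739, ω₁=-2.779, θ₂=-0.265, ω₂=0.284
apply F[20]=-15.000 → step 21: x=0.899, v=1.318, θ₁=-0.795, ω₁=-2.824, θ₂=-0.256, ω₂=0.585
apply F[21]=-15.000 → step 22: x=0.923, v=1.103, θ₁=-0.852, ω₁=-2.883, θ₂=-0.242, ω₂=0.898
apply F[22]=-15.000 → step 23: x=0.943, v=0.881, θ₁=-0.911, ω₁=-2.952, θ₂=-0.221, ω₂=1.218
apply F[23]=-15.000 → step 24: x=0.959, v=0.651, θ₁=-0.971, ω₁=-3.029, θ₂=-0.193, ω₂=1.540
apply F[24]=-15.000 → step 25: x=0.969, v=0.412, θ₁=-1.032, ω₁=-3.111, θ₂=-0.159, ω₂=1.859
apply F[25]=-15.000 → step 26: x=0.975, v=0.162, θ₁=-1.095, ω₁=-3.197, θ₂=-0.119, ω₂=2.172
apply F[26]=-15.000 → step 27: x=0.976, v=-0.099, θ₁=-1.160, ω₁=-3.285, θ₂=-0.072, ω₂=2.474
apply F[27]=-15.000 → step 28: x=0.971, v=-0.371, θ₁=-1.227, ω₁=-3.376, θ₂=-0.020, ω₂=2.762
apply F[28]=-15.000 → step 29: x=0.961, v=-0.652, θ₁=-1.295, ω₁=-3.471, θ₂=0.038, ω₂=3.034
apply F[29]=-15.000 → step 30: x=0.945, v=-0.943, θ₁=-1.365, ω₁=-3.570, θ₂=0.101, ω₂=3.288

Answer: x=0.945, v=-0.943, θ₁=-1.365, ω₁=-3.570, θ₂=0.101, ω₂=3.288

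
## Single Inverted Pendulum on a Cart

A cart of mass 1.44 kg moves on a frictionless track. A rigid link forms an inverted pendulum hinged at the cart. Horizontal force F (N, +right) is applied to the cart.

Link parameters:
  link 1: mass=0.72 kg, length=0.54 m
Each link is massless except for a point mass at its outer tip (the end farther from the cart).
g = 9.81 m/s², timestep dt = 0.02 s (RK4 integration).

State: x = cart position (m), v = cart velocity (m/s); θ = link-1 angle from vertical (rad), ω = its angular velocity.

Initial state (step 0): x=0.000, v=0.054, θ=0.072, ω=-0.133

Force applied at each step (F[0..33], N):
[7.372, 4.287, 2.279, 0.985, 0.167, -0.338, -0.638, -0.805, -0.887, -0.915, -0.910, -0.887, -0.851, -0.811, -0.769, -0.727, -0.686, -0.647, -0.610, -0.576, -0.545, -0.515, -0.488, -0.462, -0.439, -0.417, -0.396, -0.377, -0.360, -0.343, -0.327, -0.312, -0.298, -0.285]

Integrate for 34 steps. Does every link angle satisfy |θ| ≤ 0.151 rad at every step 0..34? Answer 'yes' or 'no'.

Answer: yes

Derivation:
apply F[0]=+7.372 → step 1: x=0.002, v=0.149, θ=0.068, ω=-0.284
apply F[1]=+4.287 → step 2: x=0.006, v=0.202, θ=0.061, ω=-0.358
apply F[2]=+2.279 → step 3: x=0.010, v=0.228, θ=0.054, ω=-0.385
apply F[3]=+0.985 → step 4: x=0.015, v=0.237, θ=0.046, ω=-0.383
apply F[4]=+0.167 → step 5: x=0.019, v=0.235, θ=0.039, ω=-0.365
apply F[5]=-0.338 → step 6: x=0.024, v=0.227, θ=0.032, ω=-0.337
apply F[6]=-0.638 → step 7: x=0.028, v=0.216, θ=0.025, ω=-0.305
apply F[7]=-0.805 → step 8: x=0.032, v=0.202, θ=0.020, ω=-0.272
apply F[8]=-0.887 → step 9: x=0.036, v=0.188, θ=0.015, ω=-0.240
apply F[9]=-0.915 → step 10: x=0.040, v=0.174, θ=0.010, ω=-0.210
apply F[10]=-0.910 → step 11: x=0.043, v=0.161, θ=0.006, ω=-0.182
apply F[11]=-0.887 → step 12: x=0.046, v=0.148, θ=0.003, ω=-0.157
apply F[12]=-0.851 → step 13: x=0.049, v=0.136, θ=-0.000, ω=-0.134
apply F[13]=-0.811 → step 14: x=0.052, v=0.125, θ=-0.003, ω=-0.114
apply F[14]=-0.769 → step 15: x=0.054, v=0.115, θ=-0.005, ω=-0.096
apply F[15]=-0.727 → step 16: x=0.057, v=0.105, θ=-0.006, ω=-0.080
apply F[16]=-0.686 → step 17: x=0.059, v=0.096, θ=-0.008, ω=-0.067
apply F[17]=-0.647 → step 18: x=0.060, v=0.088, θ=-0.009, ω=-0.055
apply F[18]=-0.610 → step 19: x=0.062, v=0.081, θ=-0.010, ω=-0.044
apply F[19]=-0.576 → step 20: x=0.064, v=0.074, θ=-0.011, ω=-0.035
apply F[20]=-0.545 → step 21: x=0.065, v=0.067, θ=-0.012, ω=-0.027
apply F[21]=-0.515 → step 22: x=0.066, v=0.061, θ=-0.012, ω=-0.021
apply F[22]=-0.488 → step 23: x=0.067, v=0.056, θ=-0.012, ω=-0.015
apply F[23]=-0.462 → step 24: x=0.069, v=0.051, θ=-0.013, ω=-0.010
apply F[24]=-0.439 → step 25: x=0.070, v=0.046, θ=-0.013, ω=-0.005
apply F[25]=-0.417 → step 26: x=0.070, v=0.041, θ=-0.013, ω=-0.002
apply F[26]=-0.396 → step 27: x=0.071, v=0.037, θ=-0.013, ω=0.001
apply F[27]=-0.377 → step 28: x=0.072, v=0.033, θ=-0.013, ω=0.004
apply F[28]=-0.360 → step 29: x=0.072, v=0.029, θ=-0.013, ω=0.006
apply F[29]=-0.343 → step 30: x=0.073, v=0.026, θ=-0.013, ω=0.008
apply F[30]=-0.327 → step 31: x=0.074, v=0.022, θ=-0.012, ω=0.010
apply F[31]=-0.312 → step 32: x=0.074, v=0.019, θ=-0.012, ω=0.011
apply F[32]=-0.298 → step 33: x=0.074, v=0.016, θ=-0.012, ω=0.012
apply F[33]=-0.285 → step 34: x=0.075, v=0.014, θ=-0.012, ω=0.013
Max |angle| over trajectory = 0.072 rad; bound = 0.151 → within bound.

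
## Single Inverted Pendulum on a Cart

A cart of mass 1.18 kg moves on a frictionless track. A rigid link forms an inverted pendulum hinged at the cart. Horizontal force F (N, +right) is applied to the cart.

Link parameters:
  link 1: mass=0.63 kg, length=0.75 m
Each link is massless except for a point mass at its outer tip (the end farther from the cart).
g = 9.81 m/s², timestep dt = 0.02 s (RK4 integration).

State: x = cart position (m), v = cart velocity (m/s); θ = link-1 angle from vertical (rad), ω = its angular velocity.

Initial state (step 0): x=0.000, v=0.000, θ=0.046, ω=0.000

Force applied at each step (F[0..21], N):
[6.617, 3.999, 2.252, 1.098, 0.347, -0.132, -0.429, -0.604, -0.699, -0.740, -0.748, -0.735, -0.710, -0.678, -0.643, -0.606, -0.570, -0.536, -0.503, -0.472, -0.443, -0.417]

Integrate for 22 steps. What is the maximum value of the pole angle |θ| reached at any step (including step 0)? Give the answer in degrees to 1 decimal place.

Answer: 2.6°

Derivation:
apply F[0]=+6.617 → step 1: x=0.001, v=0.107, θ=0.045, ω=-0.131
apply F[1]=+3.999 → step 2: x=0.004, v=0.170, θ=0.041, ω=-0.204
apply F[2]=+2.252 → step 3: x=0.008, v=0.205, θ=0.037, ω=-0.239
apply F[3]=+1.098 → step 4: x=0.012, v=0.220, θ=0.032, ω=-0.250
apply F[4]=+0.347 → step 5: x=0.016, v=0.222, θ=0.027, ω=-0.246
apply F[5]=-0.132 → step 6: x=0.021, v=0.218, θ=0.022, ω=-0.233
apply F[6]=-0.429 → step 7: x=0.025, v=0.208, θ=0.018, ω=-0.215
apply F[7]=-0.604 → step 8: x=0.029, v=0.196, θ=0.014, ω=-0.195
apply F[8]=-0.699 → step 9: x=0.033, v=0.183, θ=0.010, ω=-0.175
apply F[9]=-0.740 → step 10: x=0.036, v=0.170, θ=0.007, ω=-0.155
apply F[10]=-0.748 → step 11: x=0.040, v=0.157, θ=0.004, ω=-0.136
apply F[11]=-0.735 → step 12: x=0.043, v=0.144, θ=0.001, ω=-0.118
apply F[12]=-0.710 → step 13: x=0.045, v=0.132, θ=-0.001, ω=-0.102
apply F[13]=-0.678 → step 14: x=0.048, v=0.121, θ=-0.003, ω=-0.088
apply F[14]=-0.643 → step 15: x=0.050, v=0.110, θ=-0.004, ω=-0.075
apply F[15]=-0.606 → step 16: x=0.052, v=0.100, θ=-0.006, ω=-0.063
apply F[16]=-0.570 → step 17: x=0.054, v=0.091, θ=-0.007, ω=-0.053
apply F[17]=-0.536 → step 18: x=0.056, v=0.083, θ=-0.008, ω=-0.044
apply F[18]=-0.503 → step 19: x=0.057, v=0.075, θ=-0.009, ω=-0.036
apply F[19]=-0.472 → step 20: x=0.059, v=0.068, θ=-0.009, ω=-0.029
apply F[20]=-0.443 → step 21: x=0.060, v=0.062, θ=-0.010, ω=-0.022
apply F[21]=-0.417 → step 22: x=0.061, v=0.056, θ=-0.010, ω=-0.017
Max |angle| over trajectory = 0.046 rad = 2.6°.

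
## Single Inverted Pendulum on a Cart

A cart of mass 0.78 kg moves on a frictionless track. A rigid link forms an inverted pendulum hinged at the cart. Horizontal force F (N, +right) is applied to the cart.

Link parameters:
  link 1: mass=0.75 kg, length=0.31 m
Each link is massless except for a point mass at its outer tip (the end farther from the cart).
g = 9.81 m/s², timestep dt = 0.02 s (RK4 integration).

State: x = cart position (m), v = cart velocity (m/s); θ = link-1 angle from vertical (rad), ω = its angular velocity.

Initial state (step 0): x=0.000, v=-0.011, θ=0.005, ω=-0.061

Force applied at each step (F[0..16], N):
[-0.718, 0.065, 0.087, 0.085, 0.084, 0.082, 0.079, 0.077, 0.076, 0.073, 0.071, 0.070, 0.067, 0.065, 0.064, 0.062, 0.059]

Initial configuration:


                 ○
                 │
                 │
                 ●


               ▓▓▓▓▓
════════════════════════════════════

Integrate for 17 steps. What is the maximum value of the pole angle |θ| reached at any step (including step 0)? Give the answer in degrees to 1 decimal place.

apply F[0]=-0.718 → step 1: x=-0.000, v=-0.030, θ=0.004, ω=0.004
apply F[1]=+0.065 → step 2: x=-0.001, v=-0.029, θ=0.005, ω=0.004
apply F[2]=+0.087 → step 3: x=-0.002, v=-0.028, θ=0.005, ω=0.003
apply F[3]=+0.085 → step 4: x=-0.002, v=-0.027, θ=0.005, ω=0.001
apply F[4]=+0.084 → step 5: x=-0.003, v=-0.025, θ=0.005, ω=0.000
apply F[5]=+0.082 → step 6: x=-0.003, v=-0.024, θ=0.005, ω=-0.001
apply F[6]=+0.079 → step 7: x=-0.004, v=-0.023, θ=0.005, ω=-0.002
apply F[7]=+0.077 → step 8: x=-0.004, v=-0.022, θ=0.005, ω=-0.002
apply F[8]=+0.076 → step 9: x=-0.005, v=-0.021, θ=0.005, ω=-0.003
apply F[9]=+0.073 → step 10: x=-0.005, v=-0.020, θ=0.004, ω=-0.003
apply F[10]=+0.071 → step 11: x=-0.005, v=-0.019, θ=0.004, ω=-0.004
apply F[11]=+0.070 → step 12: x=-0.006, v=-0.018, θ=0.004, ω=-0.004
apply F[12]=+0.067 → step 13: x=-0.006, v=-0.017, θ=0.004, ω=-0.004
apply F[13]=+0.065 → step 14: x=-0.006, v=-0.016, θ=0.004, ω=-0.004
apply F[14]=+0.064 → step 15: x=-0.007, v=-0.015, θ=0.004, ω=-0.005
apply F[15]=+0.062 → step 16: x=-0.007, v=-0.014, θ=0.004, ω=-0.005
apply F[16]=+0.059 → step 17: x=-0.007, v=-0.014, θ=0.004, ω=-0.005
Max |angle| over trajectory = 0.005 rad = 0.3°.

Answer: 0.3°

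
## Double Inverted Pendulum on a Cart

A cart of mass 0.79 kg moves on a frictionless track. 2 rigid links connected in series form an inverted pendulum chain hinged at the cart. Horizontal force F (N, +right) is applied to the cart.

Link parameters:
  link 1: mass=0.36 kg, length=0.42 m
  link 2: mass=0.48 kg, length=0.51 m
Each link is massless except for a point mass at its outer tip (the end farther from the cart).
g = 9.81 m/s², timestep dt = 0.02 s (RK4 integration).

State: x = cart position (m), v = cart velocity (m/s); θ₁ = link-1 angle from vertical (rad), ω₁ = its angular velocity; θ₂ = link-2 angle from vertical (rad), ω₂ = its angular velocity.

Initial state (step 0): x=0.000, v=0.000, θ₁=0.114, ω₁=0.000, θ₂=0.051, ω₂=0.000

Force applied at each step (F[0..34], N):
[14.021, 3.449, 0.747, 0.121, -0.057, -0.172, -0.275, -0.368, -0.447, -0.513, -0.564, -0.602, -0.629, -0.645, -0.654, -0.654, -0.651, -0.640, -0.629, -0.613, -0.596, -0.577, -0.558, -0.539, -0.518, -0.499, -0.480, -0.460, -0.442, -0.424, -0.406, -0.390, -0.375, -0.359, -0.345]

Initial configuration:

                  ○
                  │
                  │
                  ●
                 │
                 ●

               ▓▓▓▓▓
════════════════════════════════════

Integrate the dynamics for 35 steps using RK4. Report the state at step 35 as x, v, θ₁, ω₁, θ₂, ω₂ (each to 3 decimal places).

Answer: x=0.136, v=0.035, θ₁=-0.019, ω₁=0.021, θ₂=-0.016, ω₂=0.003

Derivation:
apply F[0]=+14.021 → step 1: x=0.003, v=0.328, θ₁=0.107, ω₁=-0.679, θ₂=0.050, ω₂=-0.064
apply F[1]=+3.449 → step 2: x=0.010, v=0.394, θ₁=0.093, ω₁=-0.758, θ₂=0.049, ω₂=-0.109
apply F[2]=+0.747 → step 3: x=0.018, v=0.396, θ₁=0.078, ω₁=-0.699, θ₂=0.046, ω₂=-0.143
apply F[3]=+0.121 → step 4: x=0.026, v=0.384, θ₁=0.065, ω₁=-0.622, θ₂=0.043, ω₂=-0.166
apply F[4]=-0.057 → step 5: x=0.034, v=0.371, θ₁=0.053, ω₁=-0.551, θ₂=0.039, ω₂=-0.182
apply F[5]=-0.172 → step 6: x=0.041, v=0.357, θ₁=0.043, ω₁=-0.488, θ₂=0.036, ω₂=-0.192
apply F[6]=-0.275 → step 7: x=0.048, v=0.342, θ₁=0.034, ω₁=-0.432, θ₂=0.032, ω₂=-0.196
apply F[7]=-0.368 → step 8: x=0.055, v=0.326, θ₁=0.026, ω₁=-0.382, θ₂=0.028, ω₂=-0.196
apply F[8]=-0.447 → step 9: x=0.061, v=0.310, θ₁=0.019, ω₁=-0.336, θ₂=0.024, ω₂=-0.192
apply F[9]=-0.513 → step 10: x=0.067, v=0.294, θ₁=0.012, ω₁=-0.294, θ₂=0.020, ω₂=-0.186
apply F[10]=-0.564 → step 11: x=0.073, v=0.278, θ₁=0.007, ω₁=-0.257, θ₂=0.017, ω₂=-0.178
apply F[11]=-0.602 → step 12: x=0.078, v=0.262, θ₁=0.002, ω₁=-0.223, θ₂=0.013, ω₂=-0.169
apply F[12]=-0.629 → step 13: x=0.083, v=0.246, θ₁=-0.002, ω₁=-0.192, θ₂=0.010, ω₂=-0.159
apply F[13]=-0.645 → step 14: x=0.088, v=0.230, θ₁=-0.006, ω₁=-0.164, θ₂=0.007, ω₂=-0.148
apply F[14]=-0.654 → step 15: x=0.092, v=0.215, θ₁=-0.009, ω₁=-0.140, θ₂=0.004, ω₂=-0.136
apply F[15]=-0.654 → step 16: x=0.097, v=0.201, θ₁=-0.011, ω₁=-0.118, θ₂=0.001, ω₂=-0.125
apply F[16]=-0.651 → step 17: x=0.101, v=0.187, θ₁=-0.013, ω₁=-0.098, θ₂=-0.001, ω₂=-0.114
apply F[17]=-0.640 → step 18: x=0.104, v=0.174, θ₁=-0.015, ω₁=-0.081, θ₂=-0.003, ω₂=-0.103
apply F[18]=-0.629 → step 19: x=0.107, v=0.161, θ₁=-0.017, ω₁=-0.066, θ₂=-0.005, ω₂=-0.092
apply F[19]=-0.613 → step 20: x=0.111, v=0.149, θ₁=-0.018, ω₁=-0.052, θ₂=-0.007, ω₂=-0.082
apply F[20]=-0.596 → step 21: x=0.113, v=0.138, θ₁=-0.019, ω₁=-0.041, θ₂=-0.008, ω₂=-0.073
apply F[21]=-0.577 → step 22: x=0.116, v=0.127, θ₁=-0.019, ω₁=-0.031, θ₂=-0.010, ω₂=-0.064
apply F[22]=-0.558 → step 23: x=0.119, v=0.117, θ₁=-0.020, ω₁=-0.022, θ₂=-0.011, ω₂=-0.055
apply F[23]=-0.539 → step 24: x=0.121, v=0.108, θ₁=-0.020, ω₁=-0.014, θ₂=-0.012, ω₂=-0.048
apply F[24]=-0.518 → step 25: x=0.123, v=0.099, θ₁=-0.021, ω₁=-0.008, θ₂=-0.013, ω₂=-0.040
apply F[25]=-0.499 → step 26: x=0.125, v=0.091, θ₁=-0.021, ω₁=-0.002, θ₂=-0.014, ω₂=-0.034
apply F[26]=-0.480 → step 27: x=0.126, v=0.083, θ₁=-0.021, ω₁=0.002, θ₂=-0.014, ω₂=-0.028
apply F[27]=-0.460 → step 28: x=0.128, v=0.076, θ₁=-0.021, ω₁=0.006, θ₂=-0.015, ω₂=-0.022
apply F[28]=-0.442 → step 29: x=0.130, v=0.069, θ₁=-0.020, ω₁=0.010, θ₂=-0.015, ω₂=-0.017
apply F[29]=-0.424 → step 30: x=0.131, v=0.062, θ₁=-0.020, ω₁=0.013, θ₂=-0.015, ω₂=-0.013
apply F[30]=-0.406 → step 31: x=0.132, v=0.056, θ₁=-0.020, ω₁=0.015, θ₂=-0.016, ω₂=-0.009
apply F[31]=-0.390 → step 32: x=0.133, v=0.050, θ₁=-0.020, ω₁=0.017, θ₂=-0.016, ω₂=-0.005
apply F[32]=-0.375 → step 33: x=0.134, v=0.045, θ₁=-0.019, ω₁=0.018, θ₂=-0.016, ω₂=-0.002
apply F[33]=-0.359 → step 34: x=0.135, v=0.040, θ₁=-0.019, ω₁=0.020, θ₂=-0.016, ω₂=0.001
apply F[34]=-0.345 → step 35: x=0.136, v=0.035, θ₁=-0.019, ω₁=0.021, θ₂=-0.016, ω₂=0.003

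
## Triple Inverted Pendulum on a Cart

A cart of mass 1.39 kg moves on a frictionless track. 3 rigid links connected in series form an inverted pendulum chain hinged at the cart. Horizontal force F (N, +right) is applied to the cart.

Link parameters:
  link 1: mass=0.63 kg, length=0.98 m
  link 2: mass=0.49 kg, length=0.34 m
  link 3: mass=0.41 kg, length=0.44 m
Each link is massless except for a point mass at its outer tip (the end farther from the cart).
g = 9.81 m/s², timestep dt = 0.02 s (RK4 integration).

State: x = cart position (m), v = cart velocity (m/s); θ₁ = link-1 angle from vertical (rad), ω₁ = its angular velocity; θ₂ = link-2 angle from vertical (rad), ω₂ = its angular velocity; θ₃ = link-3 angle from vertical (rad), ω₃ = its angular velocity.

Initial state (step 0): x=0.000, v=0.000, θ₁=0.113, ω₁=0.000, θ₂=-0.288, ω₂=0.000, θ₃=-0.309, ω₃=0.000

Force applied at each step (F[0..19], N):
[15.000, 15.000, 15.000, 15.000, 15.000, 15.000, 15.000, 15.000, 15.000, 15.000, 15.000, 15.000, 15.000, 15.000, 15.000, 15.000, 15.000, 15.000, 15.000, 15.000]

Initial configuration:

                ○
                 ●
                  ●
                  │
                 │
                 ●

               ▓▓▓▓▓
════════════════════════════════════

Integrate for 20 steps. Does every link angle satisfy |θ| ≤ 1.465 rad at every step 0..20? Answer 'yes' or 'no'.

apply F[0]=+15.000 → step 1: x=0.002, v=0.194, θ₁=0.112, ω₁=-0.081, θ₂=-0.293, ω₂=-0.489, θ₃=-0.309, ω₃=-0.013
apply F[1]=+15.000 → step 2: x=0.008, v=0.388, θ₁=0.110, ω₁=-0.164, θ₂=-0.308, ω₂=-0.982, θ₃=-0.309, ω₃=-0.020
apply F[2]=+15.000 → step 3: x=0.017, v=0.584, θ₁=0.106, ω₁=-0.251, θ₂=-0.332, ω₂=-1.484, θ₃=-0.310, ω₃=-0.014
apply F[3]=+15.000 → step 4: x=0.031, v=0.782, θ₁=0.100, ω₁=-0.346, θ₂=-0.367, ω₂=-1.993, θ₃=-0.310, ω₃=0.008
apply F[4]=+15.000 → step 5: x=0.049, v=0.982, θ₁=0.092, ω₁=-0.451, θ₂=-0.412, ω₂=-2.505, θ₃=-0.309, ω₃=0.045
apply F[5]=+15.000 → step 6: x=0.070, v=1.185, θ₁=0.082, ω₁=-0.572, θ₂=-0.467, ω₂=-3.011, θ₃=-0.308, ω₃=0.095
apply F[6]=+15.000 → step 7: x=0.096, v=1.392, θ₁=0.069, ω₁=-0.714, θ₂=-0.532, ω₂=-3.496, θ₃=-0.306, ω₃=0.149
apply F[7]=+15.000 → step 8: x=0.126, v=1.601, θ₁=0.053, ω₁=-0.879, θ₂=-0.607, ω₂=-3.943, θ₃=-0.302, ω₃=0.193
apply F[8]=+15.000 → step 9: x=0.160, v=1.812, θ₁=0.033, ω₁=-1.071, θ₂=-0.690, ω₂=-4.338, θ₃=-0.298, ω₃=0.215
apply F[9]=+15.000 → step 10: x=0.199, v=2.027, θ₁=0.010, ω₁=-1.292, θ₂=-0.780, ω₂=-4.667, θ₃=-0.294, ω₃=0.203
apply F[10]=+15.000 → step 11: x=0.241, v=2.243, θ₁=-0.019, ω₁=-1.540, θ₂=-0.876, ω₂=-4.923, θ₃=-0.290, ω₃=0.148
apply F[11]=+15.000 → step 12: x=0.288, v=2.460, θ₁=-0.052, ω₁=-1.815, θ₂=-0.976, ω₂=-5.097, θ₃=-0.288, ω₃=0.048
apply F[12]=+15.000 → step 13: x=0.340, v=2.678, θ₁=-0.091, ω₁=-2.112, θ₂=-1.079, ω₂=-5.184, θ₃=-0.289, ω₃=-0.096
apply F[13]=+15.000 → step 14: x=0.395, v=2.895, θ₁=-0.137, ω₁=-2.427, θ₂=-1.183, ω₂=-5.176, θ₃=-0.292, ω₃=-0.279
apply F[14]=+15.000 → step 15: x=0.456, v=3.109, θ₁=-0.188, ω₁=-2.756, θ₂=-1.285, ω₂=-5.060, θ₃=-0.300, ω₃=-0.490
apply F[15]=+15.000 → step 16: x=0.520, v=3.319, θ₁=-0.247, ω₁=-3.092, θ₂=-1.385, ω₂=-4.825, θ₃=-0.312, ω₃=-0.718
apply F[16]=+15.000 → step 17: x=0.588, v=3.521, θ₁=-0.312, ω₁=-3.428, θ₂=-1.478, ω₂=-4.457, θ₃=-0.329, ω₃=-0.952
apply F[17]=+15.000 → step 18: x=0.661, v=3.711, θ₁=-0.384, ω₁=-3.758, θ₂=-1.562, ω₂=-3.942, θ₃=-0.350, ω₃=-1.181
apply F[18]=+15.000 → step 19: x=0.737, v=3.885, θ₁=-0.462, ω₁=-4.078, θ₂=-1.634, ω₂=-3.271, θ₃=-0.376, ω₃=-1.402
apply F[19]=+15.000 → step 20: x=0.816, v=4.038, θ₁=-0.547, ω₁=-4.384, θ₂=-1.692, ω₂=-2.442, θ₃=-0.406, ω₃=-1.618
Max |angle| over trajectory = 1.692 rad; bound = 1.465 → exceeded.

Answer: no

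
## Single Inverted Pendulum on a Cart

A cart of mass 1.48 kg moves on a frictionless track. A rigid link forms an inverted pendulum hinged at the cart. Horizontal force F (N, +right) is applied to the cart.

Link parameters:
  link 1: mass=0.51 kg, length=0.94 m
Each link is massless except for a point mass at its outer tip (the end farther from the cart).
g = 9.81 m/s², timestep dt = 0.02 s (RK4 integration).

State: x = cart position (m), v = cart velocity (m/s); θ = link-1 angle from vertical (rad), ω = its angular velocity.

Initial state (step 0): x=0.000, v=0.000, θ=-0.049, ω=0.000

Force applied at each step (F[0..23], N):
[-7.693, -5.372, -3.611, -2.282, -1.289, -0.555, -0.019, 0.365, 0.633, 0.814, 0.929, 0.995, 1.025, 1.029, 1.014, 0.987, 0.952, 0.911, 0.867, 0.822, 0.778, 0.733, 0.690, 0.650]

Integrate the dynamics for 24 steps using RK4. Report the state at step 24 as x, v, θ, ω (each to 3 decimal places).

Answer: x=-0.083, v=-0.071, θ=0.013, ω=0.020

Derivation:
apply F[0]=-7.693 → step 1: x=-0.001, v=-0.101, θ=-0.048, ω=0.097
apply F[1]=-5.372 → step 2: x=-0.004, v=-0.170, θ=-0.045, ω=0.161
apply F[2]=-3.611 → step 3: x=-0.008, v=-0.216, θ=-0.042, ω=0.200
apply F[3]=-2.282 → step 4: x=-0.012, v=-0.244, θ=-0.038, ω=0.222
apply F[4]=-1.289 → step 5: x=-0.017, v=-0.259, θ=-0.033, ω=0.230
apply F[5]=-0.555 → step 6: x=-0.022, v=-0.264, θ=-0.029, ω=0.230
apply F[6]=-0.019 → step 7: x=-0.028, v=-0.263, θ=-0.024, ω=0.223
apply F[7]=+0.365 → step 8: x=-0.033, v=-0.257, θ=-0.020, ω=0.211
apply F[8]=+0.633 → step 9: x=-0.038, v=-0.247, θ=-0.016, ω=0.197
apply F[9]=+0.814 → step 10: x=-0.043, v=-0.235, θ=-0.012, ω=0.182
apply F[10]=+0.929 → step 11: x=-0.047, v=-0.222, θ=-0.008, ω=0.166
apply F[11]=+0.995 → step 12: x=-0.052, v=-0.208, θ=-0.005, ω=0.149
apply F[12]=+1.025 → step 13: x=-0.056, v=-0.194, θ=-0.002, ω=0.134
apply F[13]=+1.029 → step 14: x=-0.059, v=-0.180, θ=0.000, ω=0.119
apply F[14]=+1.014 → step 15: x=-0.063, v=-0.166, θ=0.002, ω=0.104
apply F[15]=+0.987 → step 16: x=-0.066, v=-0.153, θ=0.004, ω=0.091
apply F[16]=+0.952 → step 17: x=-0.069, v=-0.140, θ=0.006, ω=0.079
apply F[17]=+0.911 → step 18: x=-0.072, v=-0.129, θ=0.008, ω=0.068
apply F[18]=+0.867 → step 19: x=-0.074, v=-0.117, θ=0.009, ω=0.058
apply F[19]=+0.822 → step 20: x=-0.076, v=-0.107, θ=0.010, ω=0.048
apply F[20]=+0.778 → step 21: x=-0.078, v=-0.097, θ=0.011, ω=0.040
apply F[21]=+0.733 → step 22: x=-0.080, v=-0.088, θ=0.011, ω=0.033
apply F[22]=+0.690 → step 23: x=-0.082, v=-0.079, θ=0.012, ω=0.026
apply F[23]=+0.650 → step 24: x=-0.083, v=-0.071, θ=0.013, ω=0.020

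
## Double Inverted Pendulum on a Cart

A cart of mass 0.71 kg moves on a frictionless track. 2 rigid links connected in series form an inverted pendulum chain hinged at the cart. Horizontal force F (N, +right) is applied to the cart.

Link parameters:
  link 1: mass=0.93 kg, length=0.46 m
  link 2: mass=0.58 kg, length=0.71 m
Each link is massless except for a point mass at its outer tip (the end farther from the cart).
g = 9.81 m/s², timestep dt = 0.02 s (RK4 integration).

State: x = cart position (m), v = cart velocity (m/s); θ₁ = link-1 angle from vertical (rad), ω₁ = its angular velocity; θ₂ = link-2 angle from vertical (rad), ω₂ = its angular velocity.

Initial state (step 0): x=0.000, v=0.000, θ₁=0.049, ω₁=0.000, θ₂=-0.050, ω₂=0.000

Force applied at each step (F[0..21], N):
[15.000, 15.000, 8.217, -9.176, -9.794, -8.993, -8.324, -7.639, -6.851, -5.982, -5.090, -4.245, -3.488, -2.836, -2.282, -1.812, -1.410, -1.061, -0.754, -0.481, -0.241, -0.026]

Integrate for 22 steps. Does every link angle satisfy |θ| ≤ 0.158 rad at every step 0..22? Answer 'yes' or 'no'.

apply F[0]=+15.000 → step 1: x=0.004, v=0.402, θ₁=0.041, ω₁=-0.825, θ₂=-0.050, ω₂=-0.047
apply F[1]=+15.000 → step 2: x=0.016, v=0.812, θ₁=0.016, ω₁=-1.683, θ₂=-0.052, ω₂=-0.082
apply F[2]=+8.217 → step 3: x=0.035, v=1.044, θ₁=-0.023, ω₁=-2.178, θ₂=-0.054, ω₂=-0.101
apply F[3]=-9.176 → step 4: x=0.053, v=0.802, θ₁=-0.061, ω₁=-1.666, θ₂=-0.056, ω₂=-0.105
apply F[4]=-9.794 → step 5: x=0.067, v=0.557, θ₁=-0.089, ω₁=-1.175, θ₂=-0.058, ω₂=-0.097
apply F[5]=-8.993 → step 6: x=0.076, v=0.348, θ₁=-0.109, ω₁=-0.776, θ₂=-0.060, ω₂=-0.077
apply F[6]=-8.324 → step 7: x=0.081, v=0.165, θ₁=-0.121, ω₁=-0.446, θ₂=-0.061, ω₂=-0.050
apply F[7]=-7.639 → step 8: x=0.083, v=0.006, θ₁=-0.127, ω₁=-0.175, θ₂=-0.062, ω₂=-0.019
apply F[8]=-6.851 → step 9: x=0.081, v=-0.129, θ₁=-0.129, ω₁=0.044, θ₂=-0.062, ω₂=0.013
apply F[9]=-5.982 → step 10: x=0.078, v=-0.241, θ₁=-0.126, ω₁=0.213, θ₂=-0.061, ω₂=0.044
apply F[10]=-5.090 → step 11: x=0.072, v=-0.331, θ₁=-0.120, ω₁=0.337, θ₂=-0.060, ω₂=0.074
apply F[11]=-4.245 → step 12: x=0.065, v=-0.401, θ₁=-0.113, ω₁=0.422, θ₂=-0.058, ω₂=0.100
apply F[12]=-3.488 → step 13: x=0.056, v=-0.453, θ₁=-0.104, ω₁=0.475, θ₂=-0.056, ω₂=0.124
apply F[13]=-2.836 → step 14: x=0.047, v=-0.492, θ₁=-0.094, ω₁=0.504, θ₂=-0.053, ω₂=0.144
apply F[14]=-2.282 → step 15: x=0.036, v=-0.519, θ₁=-0.084, ω₁=0.515, θ₂=-0.050, ω₂=0.160
apply F[15]=-1.812 → step 16: x=0.026, v=-0.538, θ₁=-0.074, ω₁=0.514, θ₂=-0.047, ω₂=0.174
apply F[16]=-1.410 → step 17: x=0.015, v=-0.549, θ₁=-0.064, ω₁=0.503, θ₂=-0.043, ω₂=0.185
apply F[17]=-1.061 → step 18: x=0.004, v=-0.555, θ₁=-0.054, ω₁=0.486, θ₂=-0.039, ω₂=0.192
apply F[18]=-0.754 → step 19: x=-0.007, v=-0.556, θ₁=-0.044, ω₁=0.464, θ₂=-0.035, ω₂=0.197
apply F[19]=-0.481 → step 20: x=-0.018, v=-0.553, θ₁=-0.035, ω₁=0.440, θ₂=-0.032, ω₂=0.200
apply F[20]=-0.241 → step 21: x=-0.029, v=-0.547, θ₁=-0.027, ω₁=0.413, θ₂=-0.027, ω₂=0.201
apply F[21]=-0.026 → step 22: x=-0.040, v=-0.538, θ₁=-0.019, ω₁=0.385, θ₂=-0.023, ω₂=0.200
Max |angle| over trajectory = 0.129 rad; bound = 0.158 → within bound.

Answer: yes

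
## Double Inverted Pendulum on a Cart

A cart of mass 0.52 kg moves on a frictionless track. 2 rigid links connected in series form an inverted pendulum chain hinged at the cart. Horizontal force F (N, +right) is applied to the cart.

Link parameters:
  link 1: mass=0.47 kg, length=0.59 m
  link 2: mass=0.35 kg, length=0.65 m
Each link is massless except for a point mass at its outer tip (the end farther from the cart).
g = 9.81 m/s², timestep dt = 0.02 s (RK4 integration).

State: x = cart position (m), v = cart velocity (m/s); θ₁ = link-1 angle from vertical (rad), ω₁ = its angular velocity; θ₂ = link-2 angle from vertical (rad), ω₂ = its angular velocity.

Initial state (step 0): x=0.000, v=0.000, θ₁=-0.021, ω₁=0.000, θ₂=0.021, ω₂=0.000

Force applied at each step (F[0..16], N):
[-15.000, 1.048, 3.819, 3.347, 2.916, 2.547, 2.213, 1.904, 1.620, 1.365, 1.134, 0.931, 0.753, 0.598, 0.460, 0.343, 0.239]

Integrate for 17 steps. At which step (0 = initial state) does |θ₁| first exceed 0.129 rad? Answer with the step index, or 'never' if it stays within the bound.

apply F[0]=-15.000 → step 1: x=-0.006, v=-0.571, θ₁=-0.011, ω₁=0.952, θ₂=0.021, ω₂=0.021
apply F[1]=+1.048 → step 2: x=-0.017, v=-0.530, θ₁=0.007, ω₁=0.876, θ₂=0.022, ω₂=0.033
apply F[2]=+3.819 → step 3: x=-0.026, v=-0.388, θ₁=0.022, ω₁=0.638, θ₂=0.022, ω₂=0.037
apply F[3]=+3.347 → step 4: x=-0.032, v=-0.268, θ₁=0.033, ω₁=0.445, θ₂=0.023, ω₂=0.034
apply F[4]=+2.916 → step 5: x=-0.037, v=-0.167, θ₁=0.040, ω₁=0.290, θ₂=0.024, ω₂=0.027
apply F[5]=+2.547 → step 6: x=-0.039, v=-0.082, θ₁=0.045, ω₁=0.165, θ₂=0.024, ω₂=0.018
apply F[6]=+2.213 → step 7: x=-0.040, v=-0.012, θ₁=0.047, ω₁=0.066, θ₂=0.025, ω₂=0.006
apply F[7]=+1.904 → step 8: x=-0.040, v=0.047, θ₁=0.047, ω₁=-0.012, θ₂=0.025, ω₂=-0.006
apply F[8]=+1.620 → step 9: x=-0.038, v=0.095, θ₁=0.047, ω₁=-0.071, θ₂=0.024, ω₂=-0.018
apply F[9]=+1.365 → step 10: x=-0.036, v=0.133, θ₁=0.045, ω₁=-0.115, θ₂=0.024, ω₂=-0.030
apply F[10]=+1.134 → step 11: x=-0.033, v=0.163, θ₁=0.042, ω₁=-0.147, θ₂=0.023, ω₂=-0.040
apply F[11]=+0.931 → step 12: x=-0.030, v=0.186, θ₁=0.039, ω₁=-0.168, θ₂=0.022, ω₂=-0.050
apply F[12]=+0.753 → step 13: x=-0.026, v=0.204, θ₁=0.035, ω₁=-0.181, θ₂=0.021, ω₂=-0.058
apply F[13]=+0.598 → step 14: x=-0.022, v=0.216, θ₁=0.032, ω₁=-0.188, θ₂=0.020, ω₂=-0.065
apply F[14]=+0.460 → step 15: x=-0.017, v=0.225, θ₁=0.028, ω₁=-0.190, θ₂=0.019, ω₂=-0.070
apply F[15]=+0.343 → step 16: x=-0.013, v=0.230, θ₁=0.024, ω₁=-0.188, θ₂=0.017, ω₂=-0.075
apply F[16]=+0.239 → step 17: x=-0.008, v=0.232, θ₁=0.021, ω₁=-0.183, θ₂=0.016, ω₂=-0.078
max |θ₁| = 0.047 ≤ 0.129 over all 18 states.

Answer: never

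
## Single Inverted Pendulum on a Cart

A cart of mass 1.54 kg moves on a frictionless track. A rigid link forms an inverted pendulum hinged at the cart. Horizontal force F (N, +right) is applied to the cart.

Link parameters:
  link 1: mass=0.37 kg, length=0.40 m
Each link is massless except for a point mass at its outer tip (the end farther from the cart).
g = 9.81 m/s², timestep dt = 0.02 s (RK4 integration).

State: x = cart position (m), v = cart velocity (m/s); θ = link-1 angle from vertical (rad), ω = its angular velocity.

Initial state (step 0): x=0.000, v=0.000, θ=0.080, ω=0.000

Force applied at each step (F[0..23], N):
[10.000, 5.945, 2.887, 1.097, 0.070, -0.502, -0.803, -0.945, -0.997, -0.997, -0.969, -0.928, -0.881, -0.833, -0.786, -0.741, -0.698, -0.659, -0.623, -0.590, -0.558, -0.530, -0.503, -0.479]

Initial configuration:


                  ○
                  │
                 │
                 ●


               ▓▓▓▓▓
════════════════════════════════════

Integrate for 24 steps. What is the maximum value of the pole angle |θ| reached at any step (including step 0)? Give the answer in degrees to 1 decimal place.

apply F[0]=+10.000 → step 1: x=0.001, v=0.126, θ=0.077, ω=-0.275
apply F[1]=+5.945 → step 2: x=0.005, v=0.200, θ=0.070, ω=-0.423
apply F[2]=+2.887 → step 3: x=0.009, v=0.234, θ=0.061, ω=-0.476
apply F[3]=+1.097 → step 4: x=0.014, v=0.246, θ=0.052, ω=-0.477
apply F[4]=+0.070 → step 5: x=0.019, v=0.244, θ=0.043, ω=-0.451
apply F[5]=-0.502 → step 6: x=0.023, v=0.236, θ=0.034, ω=-0.412
apply F[6]=-0.803 → step 7: x=0.028, v=0.224, θ=0.026, ω=-0.367
apply F[7]=-0.945 → step 8: x=0.032, v=0.211, θ=0.019, ω=-0.323
apply F[8]=-0.997 → step 9: x=0.036, v=0.197, θ=0.013, ω=-0.281
apply F[9]=-0.997 → step 10: x=0.040, v=0.184, θ=0.008, ω=-0.242
apply F[10]=-0.969 → step 11: x=0.044, v=0.171, θ=0.003, ω=-0.207
apply F[11]=-0.928 → step 12: x=0.047, v=0.159, θ=-0.000, ω=-0.176
apply F[12]=-0.881 → step 13: x=0.050, v=0.147, θ=-0.004, ω=-0.149
apply F[13]=-0.833 → step 14: x=0.053, v=0.137, θ=-0.006, ω=-0.125
apply F[14]=-0.786 → step 15: x=0.056, v=0.127, θ=-0.009, ω=-0.104
apply F[15]=-0.741 → step 16: x=0.058, v=0.118, θ=-0.010, ω=-0.085
apply F[16]=-0.698 → step 17: x=0.060, v=0.109, θ=-0.012, ω=-0.070
apply F[17]=-0.659 → step 18: x=0.062, v=0.101, θ=-0.013, ω=-0.056
apply F[18]=-0.623 → step 19: x=0.064, v=0.094, θ=-0.014, ω=-0.044
apply F[19]=-0.590 → step 20: x=0.066, v=0.087, θ=-0.015, ω=-0.034
apply F[20]=-0.558 → step 21: x=0.068, v=0.080, θ=-0.016, ω=-0.025
apply F[21]=-0.530 → step 22: x=0.069, v=0.074, θ=-0.016, ω=-0.018
apply F[22]=-0.503 → step 23: x=0.071, v=0.068, θ=-0.016, ω=-0.011
apply F[23]=-0.479 → step 24: x=0.072, v=0.063, θ=-0.017, ω=-0.006
Max |angle| over trajectory = 0.080 rad = 4.6°.

Answer: 4.6°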